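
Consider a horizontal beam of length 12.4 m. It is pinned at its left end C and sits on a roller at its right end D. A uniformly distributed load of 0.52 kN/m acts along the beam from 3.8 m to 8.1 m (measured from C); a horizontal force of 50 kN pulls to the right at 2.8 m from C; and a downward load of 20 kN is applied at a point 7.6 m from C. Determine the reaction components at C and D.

C_x = -50.00 kN, C_y = 8.905 kN, D_y = 13.33 kN

Resultant of the distributed load: 0.52 × 4.3 = 2.236 kN at 5.95 m from C.
ΣM about C: D_y·12.4 − (0.52·4.3)·5.95 − 20·7.6 = 0 → D_y = 165.3042/12.4 = 13.331 ≈ 13.33 kN.
ΣF_y = 0: C_y + 13.331 − 0.52·4.3 − 20 = 0 → C_y = 8.905 kN.
ΣF_x = 0: C_x + 50 = 0 → C_x = -50.00 kN.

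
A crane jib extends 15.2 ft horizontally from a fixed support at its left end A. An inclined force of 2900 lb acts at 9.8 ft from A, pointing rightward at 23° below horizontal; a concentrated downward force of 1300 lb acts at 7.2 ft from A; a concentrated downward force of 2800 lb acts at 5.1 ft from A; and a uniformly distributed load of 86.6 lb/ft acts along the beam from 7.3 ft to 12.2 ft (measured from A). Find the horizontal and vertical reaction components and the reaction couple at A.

Resultant of the distributed load: 86.6 × 4.9 = 424.34 lb at 9.75 ft from A.
ΣF_x = 0: A_x + 2900·cos23° = 0 → A_x = -2669 lb.
ΣF_y = 0: A_y − 2900·sin23° − 1300 − 2800 − 86.6·4.9 = 0 → A_y = 5657 lb.
ΣM about A: M_A − 2900·sin23°·9.8 − 1300·7.2 − 2800·5.1 − (86.6·4.9)·9.75 = 0 → M_A = 38880 lb·ft.

A_x = -2669 lb, A_y = 5657 lb, M_A = 38880 lb·ft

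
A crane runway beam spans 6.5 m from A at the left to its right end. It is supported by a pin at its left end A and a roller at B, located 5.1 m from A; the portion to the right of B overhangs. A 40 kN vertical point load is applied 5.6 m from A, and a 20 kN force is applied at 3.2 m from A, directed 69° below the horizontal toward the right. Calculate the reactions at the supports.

A_x = -7.167 kN, A_y = 3.035 kN, B_y = 55.64 kN

Moments about A: B_y·5.1 − 40·5.6 − 20·sin69°·3.2 = 0 → B_y = 283.749/5.1 = 55.6371 ≈ 55.64 kN.
ΣF_y = 0: A_y + 55.6371 − 40 − 20·sin69° = 0 → A_y = 3.035 kN.
ΣF_x = 0: A_x + 20·cos69° = 0 → A_x = -7.167 kN.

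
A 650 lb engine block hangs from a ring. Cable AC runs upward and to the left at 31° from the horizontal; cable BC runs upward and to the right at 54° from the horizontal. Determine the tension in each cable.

ΣF_x = 0: −T_AC·cos31° + T_BC·cos54° = 0 → T_BC = 1.4583·T_AC.
ΣF_y = 0: T_AC·sin31° + T_BC·sin54° = 650.
Substitute: T_AC·(0.515038 + 1.4583·0.809017) = 650 → T_AC = 383.52 ≈ 383.5 lb.
Then T_BC = 1.4583 × 383.52 = 559.3 lb.

T_AC = 383.5 lb, T_BC = 559.3 lb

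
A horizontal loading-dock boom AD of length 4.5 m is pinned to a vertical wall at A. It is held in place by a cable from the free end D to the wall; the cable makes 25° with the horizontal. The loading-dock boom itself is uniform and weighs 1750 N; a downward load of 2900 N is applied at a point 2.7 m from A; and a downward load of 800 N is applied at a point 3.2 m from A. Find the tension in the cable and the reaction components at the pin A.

T = 7534 N, A_x = 6828 N, A_y = 2266 N

ΣM about A: T·sin25°·4.5 − 1750·2.25 − 2900·2.7 − 800·3.2 = 0 → T = 14327.5/(4.5·0.422618) = 7533.73 ≈ 7534 N.
ΣF_x = 0: A_x − T·cos25° = 0 → A_x = 7533.73 × 0.906308 = 6828 N.
ΣF_y = 0: A_y + T·sin25° − 1750 − 2900 − 800 = 0 → A_y = 5450 − 7533.73 × 0.422618 = 2266 N.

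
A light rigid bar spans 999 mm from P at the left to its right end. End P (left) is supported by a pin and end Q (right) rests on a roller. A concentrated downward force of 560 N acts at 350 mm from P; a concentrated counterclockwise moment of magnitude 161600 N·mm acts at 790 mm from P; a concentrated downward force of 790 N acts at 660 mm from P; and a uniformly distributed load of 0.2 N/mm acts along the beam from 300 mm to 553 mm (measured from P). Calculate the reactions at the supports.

Resultant of the distributed load: 0.2 × 253 = 50.6 N at 426.5 mm from P.
Taking moments about P: Q_y·999 − 560·350 + 161600 − 790·660 − (0.2·253)·426.5 = 0 → Q_y = 577380.9/999 = 577.959 ≈ 578.0 N.
ΣF_y = 0: P_y + 577.959 − 560 − 790 − 0.2·253 = 0 → P_y = 822.6 N.
ΣF_x = 0: no horizontal applied forces, so P_x = 0.

P_x = 0, P_y = 822.6 N, Q_y = 578.0 N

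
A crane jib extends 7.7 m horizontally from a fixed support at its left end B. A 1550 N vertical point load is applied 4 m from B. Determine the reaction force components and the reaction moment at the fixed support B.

ΣF_x = 0: B_x = 0.
ΣF_y = 0: B_y − 1550 = 0 → B_y = 1550 N.
ΣM about B: M_B − 1550·4 = 0 → M_B = 6200 N·m.

B_x = 0, B_y = 1550 N, M_B = 6200 N·m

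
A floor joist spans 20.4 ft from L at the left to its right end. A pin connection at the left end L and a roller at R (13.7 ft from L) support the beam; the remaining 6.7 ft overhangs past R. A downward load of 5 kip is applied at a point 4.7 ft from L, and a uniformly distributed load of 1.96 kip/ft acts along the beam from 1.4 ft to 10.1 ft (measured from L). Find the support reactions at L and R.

L_x = 0, L_y = 13.18 kip, R_y = 8.872 kip

Resultant of the distributed load: 1.96 × 8.7 = 17.052 kip at 5.75 ft from L.
Taking moments about L: R_y·13.7 − 5·4.7 − (1.96·8.7)·5.75 = 0 → R_y = 121.549/13.7 = 8.87219 ≈ 8.872 kip.
ΣF_y = 0: L_y + 8.87219 − 5 − 1.96·8.7 = 0 → L_y = 13.18 kip.
ΣF_x = 0: no horizontal applied forces, so L_x = 0.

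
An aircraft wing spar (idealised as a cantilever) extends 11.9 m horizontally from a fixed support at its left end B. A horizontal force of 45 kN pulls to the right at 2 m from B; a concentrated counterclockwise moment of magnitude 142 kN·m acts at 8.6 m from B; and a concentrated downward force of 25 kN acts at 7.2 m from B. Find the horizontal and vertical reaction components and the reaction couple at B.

B_x = -45.00 kN, B_y = 25.00 kN, M_B = 38.00 kN·m

ΣF_x = 0: B_x + 45 = 0 → B_x = -45.00 kN.
ΣF_y = 0: B_y − 25 = 0 → B_y = 25.00 kN.
ΣM about B: M_B + 142 − 25·7.2 = 0 → M_B = 38.00 kN·m.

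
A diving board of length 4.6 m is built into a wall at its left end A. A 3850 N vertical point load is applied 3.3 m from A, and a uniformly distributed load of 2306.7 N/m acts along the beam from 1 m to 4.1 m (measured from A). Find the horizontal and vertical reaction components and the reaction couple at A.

A_x = 0, A_y = 11000 N, M_A = 30940 N·m

Resultant of the distributed load: 2306.7 × 3.1 = 7150.77 N at 2.55 m from A.
ΣF_x = 0: A_x = 0.
ΣF_y = 0: A_y − 3850 − 2306.7·3.1 = 0 → A_y = 11000 N.
ΣM about A: M_A − 3850·3.3 − (2306.7·3.1)·2.55 = 0 → M_A = 30940 N·m.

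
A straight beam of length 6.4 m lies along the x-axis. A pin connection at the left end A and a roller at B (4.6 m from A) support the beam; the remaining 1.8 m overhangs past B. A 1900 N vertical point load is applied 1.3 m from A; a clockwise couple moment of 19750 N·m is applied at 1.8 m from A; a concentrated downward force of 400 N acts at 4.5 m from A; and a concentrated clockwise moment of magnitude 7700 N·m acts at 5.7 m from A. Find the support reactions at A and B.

Taking moments about A: B_y·4.6 − 1900·1.3 − 19750 − 400·4.5 − 7700 = 0 → B_y = 31720/4.6 = 6895.65 ≈ 6896 N.
ΣF_y = 0: A_y + 6895.65 − 1900 − 400 = 0 → A_y = -4596 N.
ΣF_x = 0: no horizontal applied forces, so A_x = 0.

A_x = 0, A_y = -4596 N, B_y = 6896 N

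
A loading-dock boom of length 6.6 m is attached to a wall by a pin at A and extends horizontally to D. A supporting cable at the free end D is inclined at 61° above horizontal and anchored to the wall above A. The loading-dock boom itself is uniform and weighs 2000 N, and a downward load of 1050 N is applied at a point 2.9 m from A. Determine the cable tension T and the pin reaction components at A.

T = 1671 N, A_x = 810.0 N, A_y = 1589 N

ΣM about A: T·sin61°·6.6 − 2000·3.3 − 1050·2.9 = 0 → T = 9645/(6.6·0.87462) = 1670.86 ≈ 1671 N.
ΣF_x = 0: A_x − T·cos61° = 0 → A_x = 1670.86 × 0.48481 = 810.0 N.
ΣF_y = 0: A_y + T·sin61° − 2000 − 1050 = 0 → A_y = 3050 − 1670.86 × 0.87462 = 1589 N.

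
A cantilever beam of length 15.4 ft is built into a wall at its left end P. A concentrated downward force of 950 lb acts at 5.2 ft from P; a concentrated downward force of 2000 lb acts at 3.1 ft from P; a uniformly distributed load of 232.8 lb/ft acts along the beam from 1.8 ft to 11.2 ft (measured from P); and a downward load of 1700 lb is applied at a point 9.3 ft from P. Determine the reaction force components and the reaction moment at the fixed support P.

P_x = 0, P_y = 6838 lb, M_P = 41170 lb·ft

Resultant of the distributed load: 232.8 × 9.4 = 2188.32 lb at 6.5 ft from P.
ΣF_x = 0: P_x = 0.
ΣF_y = 0: P_y − 950 − 2000 − 232.8·9.4 − 1700 = 0 → P_y = 6838 lb.
ΣM about P: M_P − 950·5.2 − 2000·3.1 − (232.8·9.4)·6.5 − 1700·9.3 = 0 → M_P = 41170 lb·ft.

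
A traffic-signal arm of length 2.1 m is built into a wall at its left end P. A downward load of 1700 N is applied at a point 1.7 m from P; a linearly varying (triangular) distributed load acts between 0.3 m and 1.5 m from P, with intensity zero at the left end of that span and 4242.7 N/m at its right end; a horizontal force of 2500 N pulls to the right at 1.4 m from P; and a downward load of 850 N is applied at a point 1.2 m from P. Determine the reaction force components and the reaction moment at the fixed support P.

Resultant of the triangular load: ½ × 4242.7 × 1.2 = 2545.62 N, acting at 1.1 m from P (one-third of the span from the peak).
ΣF_x = 0: P_x + 2500 = 0 → P_x = -2500 N.
ΣF_y = 0: P_y − 1700 − ½·4242.7·1.2 − 850 = 0 → P_y = 5096 N.
ΣM about P: M_P − 1700·1.7 − (½·4242.7·1.2)·1.1 − 850·1.2 = 0 → M_P = 6710 N·m.

P_x = -2500 N, P_y = 5096 N, M_P = 6710 N·m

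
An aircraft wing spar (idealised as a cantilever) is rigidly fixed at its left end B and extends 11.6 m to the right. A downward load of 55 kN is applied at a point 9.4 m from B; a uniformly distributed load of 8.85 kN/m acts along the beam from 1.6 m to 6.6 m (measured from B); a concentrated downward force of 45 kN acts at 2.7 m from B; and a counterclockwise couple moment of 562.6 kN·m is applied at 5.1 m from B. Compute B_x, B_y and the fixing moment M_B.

B_x = 0, B_y = 144.2 kN, M_B = 257.3 kN·m

Resultant of the distributed load: 8.85 × 5 = 44.25 kN at 4.1 m from B.
ΣF_x = 0: B_x = 0.
ΣF_y = 0: B_y − 55 − 8.85·5 − 45 = 0 → B_y = 144.2 kN.
ΣM about B: M_B − 55·9.4 − (8.85·5)·4.1 − 45·2.7 + 562.6 = 0 → M_B = 257.3 kN·m.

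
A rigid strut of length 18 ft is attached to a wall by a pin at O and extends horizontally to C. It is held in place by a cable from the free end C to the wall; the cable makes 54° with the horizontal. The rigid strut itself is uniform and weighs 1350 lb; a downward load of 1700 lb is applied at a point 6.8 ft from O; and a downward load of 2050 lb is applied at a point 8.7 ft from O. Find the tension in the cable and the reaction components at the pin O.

ΣM about O: T·sin54°·18 − 1350·9 − 1700·6.8 − 2050·8.7 = 0 → T = 41545/(18·0.809017) = 2852.91 ≈ 2853 lb.
ΣF_x = 0: O_x − T·cos54° = 0 → O_x = 2852.91 × 0.587785 = 1677 lb.
ΣF_y = 0: O_y + T·sin54° − 1350 − 1700 − 2050 = 0 → O_y = 5100 − 2852.91 × 0.809017 = 2792 lb.

T = 2853 lb, O_x = 1677 lb, O_y = 2792 lb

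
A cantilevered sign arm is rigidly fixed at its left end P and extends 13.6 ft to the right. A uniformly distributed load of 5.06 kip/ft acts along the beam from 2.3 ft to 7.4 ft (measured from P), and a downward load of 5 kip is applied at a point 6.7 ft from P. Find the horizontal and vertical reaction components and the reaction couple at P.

P_x = 0, P_y = 30.81 kip, M_P = 158.7 kip·ft

Resultant of the distributed load: 5.06 × 5.1 = 25.806 kip at 4.85 ft from P.
ΣF_x = 0: P_x = 0.
ΣF_y = 0: P_y − 5.06·5.1 − 5 = 0 → P_y = 30.81 kip.
ΣM about P: M_P − (5.06·5.1)·4.85 − 5·6.7 = 0 → M_P = 158.7 kip·ft.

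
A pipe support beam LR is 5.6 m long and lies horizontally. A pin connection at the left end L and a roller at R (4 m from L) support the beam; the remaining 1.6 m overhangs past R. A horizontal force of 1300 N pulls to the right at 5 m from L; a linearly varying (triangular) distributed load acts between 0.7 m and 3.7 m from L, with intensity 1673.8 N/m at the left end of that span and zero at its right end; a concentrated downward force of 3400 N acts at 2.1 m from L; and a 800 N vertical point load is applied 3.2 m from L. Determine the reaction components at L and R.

Resultant of the triangular load: ½ × 1673.8 × 3 = 2510.7 N, acting at 1.7 m from L (one-third of the span from the peak).
Taking moments about L: R_y·4 − (½·1673.8·3)·1.7 − 3400·2.1 − 800·3.2 = 0 → R_y = 13968.19/4 = 3492.05 ≈ 3492 N.
ΣF_y = 0: L_y + 3492.05 − ½·1673.8·3 − 3400 − 800 = 0 → L_y = 3219 N.
ΣF_x = 0: L_x + 1300 = 0 → L_x = -1300 N.

L_x = -1300 N, L_y = 3219 N, R_y = 3492 N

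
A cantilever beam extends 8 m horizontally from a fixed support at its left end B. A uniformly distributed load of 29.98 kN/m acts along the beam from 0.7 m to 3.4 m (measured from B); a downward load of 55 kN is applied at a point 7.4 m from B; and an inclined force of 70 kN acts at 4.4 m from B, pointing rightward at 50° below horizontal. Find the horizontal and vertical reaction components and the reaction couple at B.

Resultant of the distributed load: 29.98 × 2.7 = 80.946 kN at 2.05 m from B.
ΣF_x = 0: B_x + 70·cos50° = 0 → B_x = -45.00 kN.
ΣF_y = 0: B_y − 29.98·2.7 − 55 − 70·sin50° = 0 → B_y = 189.6 kN.
ΣM about B: M_B − (29.98·2.7)·2.05 − 55·7.4 − 70·sin50°·4.4 = 0 → M_B = 808.9 kN·m.

B_x = -45.00 kN, B_y = 189.6 kN, M_B = 808.9 kN·m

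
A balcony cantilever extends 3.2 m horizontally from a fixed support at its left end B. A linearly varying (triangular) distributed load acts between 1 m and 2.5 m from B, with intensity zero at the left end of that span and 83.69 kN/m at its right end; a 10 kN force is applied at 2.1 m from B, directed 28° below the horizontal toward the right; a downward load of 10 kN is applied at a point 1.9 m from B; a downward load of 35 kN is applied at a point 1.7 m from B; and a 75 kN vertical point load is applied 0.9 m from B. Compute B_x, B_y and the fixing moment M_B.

Resultant of the triangular load: ½ × 83.69 × 1.5 = 62.7675 kN, acting at 2 m from B (one-third of the span from the peak).
ΣF_x = 0: B_x + 10·cos28° = 0 → B_x = -8.829 kN.
ΣF_y = 0: B_y − ½·83.69·1.5 − 10·sin28° − 10 − 35 − 75 = 0 → B_y = 187.5 kN.
ΣM about B: M_B − (½·83.69·1.5)·2 − 10·sin28°·2.1 − 10·1.9 − 35·1.7 − 75·0.9 = 0 → M_B = 281.4 kN·m.

B_x = -8.829 kN, B_y = 187.5 kN, M_B = 281.4 kN·m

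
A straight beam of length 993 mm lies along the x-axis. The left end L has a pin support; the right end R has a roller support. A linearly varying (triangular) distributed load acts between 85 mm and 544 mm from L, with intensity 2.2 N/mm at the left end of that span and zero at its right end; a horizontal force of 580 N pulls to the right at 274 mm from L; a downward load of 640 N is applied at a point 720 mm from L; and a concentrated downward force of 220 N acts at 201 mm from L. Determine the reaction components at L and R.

L_x = -580.0 N, L_y = 735.3 N, R_y = 629.6 N

Resultant of the triangular load: ½ × 2.2 × 459 = 504.9 N, acting at 238 mm from L (one-third of the span from the peak).
ΣM about L: R_y·993 − (½·2.2·459)·238 − 640·720 − 220·201 = 0 → R_y = 625186.2/993 = 629.593 ≈ 629.6 N.
ΣF_y = 0: L_y + 629.593 − ½·2.2·459 − 640 − 220 = 0 → L_y = 735.3 N.
ΣF_x = 0: L_x + 580 = 0 → L_x = -580.0 N.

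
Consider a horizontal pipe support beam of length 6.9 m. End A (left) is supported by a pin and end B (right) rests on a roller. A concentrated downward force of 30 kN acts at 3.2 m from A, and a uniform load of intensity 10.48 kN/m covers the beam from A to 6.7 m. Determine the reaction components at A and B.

Resultant of the distributed load: 10.48 × 6.7 = 70.216 kN at 3.35 m from A.
ΣM about A: B_y·6.9 − 30·3.2 − (10.48·6.7)·3.35 = 0 → B_y = 331.2236/6.9 = 48.0034 ≈ 48.00 kN.
ΣF_y = 0: A_y + 48.0034 − 30 − 10.48·6.7 = 0 → A_y = 52.21 kN.
ΣF_x = 0: no horizontal applied forces, so A_x = 0.

A_x = 0, A_y = 52.21 kN, B_y = 48.00 kN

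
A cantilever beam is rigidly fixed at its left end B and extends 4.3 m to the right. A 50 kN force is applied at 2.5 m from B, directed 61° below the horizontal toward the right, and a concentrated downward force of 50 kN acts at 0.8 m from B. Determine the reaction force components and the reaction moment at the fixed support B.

ΣF_x = 0: B_x + 50·cos61° = 0 → B_x = -24.24 kN.
ΣF_y = 0: B_y − 50·sin61° − 50 = 0 → B_y = 93.73 kN.
ΣM about B: M_B − 50·sin61°·2.5 − 50·0.8 = 0 → M_B = 149.3 kN·m.

B_x = -24.24 kN, B_y = 93.73 kN, M_B = 149.3 kN·m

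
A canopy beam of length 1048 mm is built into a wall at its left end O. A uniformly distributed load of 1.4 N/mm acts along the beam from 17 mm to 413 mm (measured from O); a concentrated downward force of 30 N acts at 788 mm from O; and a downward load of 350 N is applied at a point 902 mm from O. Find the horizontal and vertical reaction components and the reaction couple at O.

O_x = 0, O_y = 934.4 N, M_O = 458500 N·mm

Resultant of the distributed load: 1.4 × 396 = 554.4 N at 215 mm from O.
ΣF_x = 0: O_x = 0.
ΣF_y = 0: O_y − 1.4·396 − 30 − 350 = 0 → O_y = 934.4 N.
ΣM about O: M_O − (1.4·396)·215 − 30·788 − 350·902 = 0 → M_O = 458500 N·mm.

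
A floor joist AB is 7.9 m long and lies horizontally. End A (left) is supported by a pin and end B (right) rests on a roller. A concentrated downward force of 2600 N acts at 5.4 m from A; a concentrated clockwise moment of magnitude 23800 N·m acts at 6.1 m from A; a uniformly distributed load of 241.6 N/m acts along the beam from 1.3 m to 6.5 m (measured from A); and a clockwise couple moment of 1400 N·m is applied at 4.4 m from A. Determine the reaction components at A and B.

Resultant of the distributed load: 241.6 × 5.2 = 1256.32 N at 3.9 m from A.
Moments about A: B_y·7.9 − 2600·5.4 − 23800 − (241.6·5.2)·3.9 − 1400 = 0 → B_y = 44139.648/7.9 = 5587.3 ≈ 5587 N.
ΣF_y = 0: A_y + 5587.3 − 2600 − 241.6·5.2 = 0 → A_y = -1731 N.
ΣF_x = 0: no horizontal applied forces, so A_x = 0.

A_x = 0, A_y = -1731 N, B_y = 5587 N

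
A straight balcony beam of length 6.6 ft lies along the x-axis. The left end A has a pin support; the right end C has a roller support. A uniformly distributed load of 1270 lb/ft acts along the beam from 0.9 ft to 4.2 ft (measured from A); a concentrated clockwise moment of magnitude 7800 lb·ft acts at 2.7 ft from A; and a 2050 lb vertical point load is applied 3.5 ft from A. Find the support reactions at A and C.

Resultant of the distributed load: 1270 × 3.3 = 4191 lb at 2.55 ft from A.
ΣM about A: C_y·6.6 − (1270·3.3)·2.55 − 7800 − 2050·3.5 = 0 → C_y = 25662.05/6.6 = 3888.19 ≈ 3888 lb.
ΣF_y = 0: A_y + 3888.19 − 1270·3.3 − 2050 = 0 → A_y = 2353 lb.
ΣF_x = 0: no horizontal applied forces, so A_x = 0.

A_x = 0, A_y = 2353 lb, C_y = 3888 lb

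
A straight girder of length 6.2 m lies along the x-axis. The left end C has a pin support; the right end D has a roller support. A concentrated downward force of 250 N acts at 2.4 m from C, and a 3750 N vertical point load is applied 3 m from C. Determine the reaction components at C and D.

Taking moments about C: D_y·6.2 − 250·2.4 − 3750·3 = 0 → D_y = 11850/6.2 = 1911.29 ≈ 1911 N.
ΣF_y = 0: C_y + 1911.29 − 250 − 3750 = 0 → C_y = 2089 N.
ΣF_x = 0: no horizontal applied forces, so C_x = 0.

C_x = 0, C_y = 2089 N, D_y = 1911 N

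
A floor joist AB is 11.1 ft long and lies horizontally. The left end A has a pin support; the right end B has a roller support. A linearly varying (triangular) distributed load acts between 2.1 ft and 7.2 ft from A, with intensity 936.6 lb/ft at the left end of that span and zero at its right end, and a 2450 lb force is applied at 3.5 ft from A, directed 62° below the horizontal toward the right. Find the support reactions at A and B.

A_x = -1150 lb, A_y = 3052 lb, B_y = 1500 lb

Resultant of the triangular load: ½ × 936.6 × 5.1 = 2388.33 lb, acting at 3.8 ft from A (one-third of the span from the peak).
Moments about A: B_y·11.1 − (½·936.6·5.1)·3.8 − 2450·sin62°·3.5 = 0 → B_y = 16646.9/11.1 = 1499.72 ≈ 1500 lb.
ΣF_y = 0: A_y + 1499.72 − ½·936.6·5.1 − 2450·sin62° = 0 → A_y = 3052 lb.
ΣF_x = 0: A_x + 2450·cos62° = 0 → A_x = -1150 lb.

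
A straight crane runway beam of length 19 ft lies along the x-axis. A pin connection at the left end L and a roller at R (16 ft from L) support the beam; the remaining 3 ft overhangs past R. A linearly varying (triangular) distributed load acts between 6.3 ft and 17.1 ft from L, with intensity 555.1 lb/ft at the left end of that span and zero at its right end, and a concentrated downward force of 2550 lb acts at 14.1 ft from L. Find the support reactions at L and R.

Resultant of the triangular load: ½ × 555.1 × 10.8 = 2997.54 lb, acting at 9.9 ft from L (one-third of the span from the peak).
ΣM about L: R_y·16 − (½·555.1·10.8)·9.9 − 2550·14.1 = 0 → R_y = 65630.646/16 = 4101.92 ≈ 4102 lb.
ΣF_y = 0: L_y + 4101.92 − ½·555.1·10.8 − 2550 = 0 → L_y = 1446 lb.
ΣF_x = 0: no horizontal applied forces, so L_x = 0.

L_x = 0, L_y = 1446 lb, R_y = 4102 lb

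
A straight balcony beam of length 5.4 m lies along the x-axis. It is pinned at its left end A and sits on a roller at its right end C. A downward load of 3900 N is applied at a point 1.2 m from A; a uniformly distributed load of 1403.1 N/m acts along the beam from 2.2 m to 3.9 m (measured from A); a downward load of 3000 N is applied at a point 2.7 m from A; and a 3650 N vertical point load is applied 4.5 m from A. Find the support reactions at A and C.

Resultant of the distributed load: 1403.1 × 1.7 = 2385.27 N at 3.05 m from A.
Taking moments about A: C_y·5.4 − 3900·1.2 − (1403.1·1.7)·3.05 − 3000·2.7 − 3650·4.5 = 0 → C_y = 36480.0735/5.4 = 6755.57 ≈ 6756 N.
ΣF_y = 0: A_y + 6755.57 − 3900 − 1403.1·1.7 − 3000 − 3650 = 0 → A_y = 6180 N.
ΣF_x = 0: no horizontal applied forces, so A_x = 0.

A_x = 0, A_y = 6180 N, C_y = 6756 N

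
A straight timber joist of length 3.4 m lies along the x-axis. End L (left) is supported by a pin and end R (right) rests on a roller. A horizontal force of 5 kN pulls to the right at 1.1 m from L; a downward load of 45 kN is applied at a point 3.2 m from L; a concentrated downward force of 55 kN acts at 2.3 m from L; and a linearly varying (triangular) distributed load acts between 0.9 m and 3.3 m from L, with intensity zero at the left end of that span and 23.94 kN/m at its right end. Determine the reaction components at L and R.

Resultant of the triangular load: ½ × 23.94 × 2.4 = 28.728 kN, acting at 2.5 m from L (one-third of the span from the peak).
Moments about L: R_y·3.4 − 45·3.2 − 55·2.3 − (½·23.94·2.4)·2.5 = 0 → R_y = 342.32/3.4 = 100.682 ≈ 100.7 kN.
ΣF_y = 0: L_y + 100.682 − 45 − 55 − ½·23.94·2.4 = 0 → L_y = 28.05 kN.
ΣF_x = 0: L_x + 5 = 0 → L_x = -5.000 kN.

L_x = -5.000 kN, L_y = 28.05 kN, R_y = 100.7 kN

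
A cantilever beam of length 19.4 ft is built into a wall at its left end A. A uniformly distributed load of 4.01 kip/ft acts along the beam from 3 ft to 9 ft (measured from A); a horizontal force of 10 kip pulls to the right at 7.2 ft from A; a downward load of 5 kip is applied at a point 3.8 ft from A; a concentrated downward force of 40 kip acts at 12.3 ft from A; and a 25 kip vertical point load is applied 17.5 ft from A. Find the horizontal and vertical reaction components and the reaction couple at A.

Resultant of the distributed load: 4.01 × 6 = 24.06 kip at 6 ft from A.
ΣF_x = 0: A_x + 10 = 0 → A_x = -10.00 kip.
ΣF_y = 0: A_y − 4.01·6 − 5 − 40 − 25 = 0 → A_y = 94.06 kip.
ΣM about A: M_A − (4.01·6)·6 − 5·3.8 − 40·12.3 − 25·17.5 = 0 → M_A = 1093 kip·ft.

A_x = -10.00 kip, A_y = 94.06 kip, M_A = 1093 kip·ft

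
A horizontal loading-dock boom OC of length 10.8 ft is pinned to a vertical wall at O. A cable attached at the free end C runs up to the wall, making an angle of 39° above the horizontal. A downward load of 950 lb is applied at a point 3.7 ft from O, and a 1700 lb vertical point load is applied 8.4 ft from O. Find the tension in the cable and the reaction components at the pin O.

ΣM about O: T·sin39°·10.8 − 950·3.7 − 1700·8.4 = 0 → T = 17795/(10.8·0.62932) = 2618.2 ≈ 2618 lb.
ΣF_x = 0: O_x − T·cos39° = 0 → O_x = 2618.2 × 0.777146 = 2035 lb.
ΣF_y = 0: O_y + T·sin39° − 950 − 1700 = 0 → O_y = 2650 − 2618.2 × 0.62932 = 1002 lb.

T = 2618 lb, O_x = 2035 lb, O_y = 1002 lb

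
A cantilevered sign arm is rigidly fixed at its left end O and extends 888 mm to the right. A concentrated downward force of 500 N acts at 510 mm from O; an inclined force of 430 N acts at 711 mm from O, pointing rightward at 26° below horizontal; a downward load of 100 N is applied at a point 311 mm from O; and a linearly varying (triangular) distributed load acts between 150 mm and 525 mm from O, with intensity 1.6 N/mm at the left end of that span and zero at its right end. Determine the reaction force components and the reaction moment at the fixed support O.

O_x = -386.5 N, O_y = 1088 N, M_O = 502600 N·mm

Resultant of the triangular load: ½ × 1.6 × 375 = 300 N, acting at 275 mm from O (one-third of the span from the peak).
ΣF_x = 0: O_x + 430·cos26° = 0 → O_x = -386.5 N.
ΣF_y = 0: O_y − 500 − 430·sin26° − 100 − ½·1.6·375 = 0 → O_y = 1088 N.
ΣM about O: M_O − 500·510 − 430·sin26°·711 − 100·311 − (½·1.6·375)·275 = 0 → M_O = 502600 N·mm.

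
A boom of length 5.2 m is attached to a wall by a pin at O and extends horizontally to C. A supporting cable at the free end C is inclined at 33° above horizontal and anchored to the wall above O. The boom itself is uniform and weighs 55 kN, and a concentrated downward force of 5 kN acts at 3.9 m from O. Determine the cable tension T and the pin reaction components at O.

T = 57.38 kN, O_x = 48.12 kN, O_y = 28.75 kN

ΣM about O: T·sin33°·5.2 − 55·2.6 − 5·3.9 = 0 → T = 162.5/(5.2·0.544639) = 57.3775 ≈ 57.38 kN.
ΣF_x = 0: O_x − T·cos33° = 0 → O_x = 57.3775 × 0.838671 = 48.12 kN.
ΣF_y = 0: O_y + T·sin33° − 55 − 5 = 0 → O_y = 60 − 57.3775 × 0.544639 = 28.75 kN.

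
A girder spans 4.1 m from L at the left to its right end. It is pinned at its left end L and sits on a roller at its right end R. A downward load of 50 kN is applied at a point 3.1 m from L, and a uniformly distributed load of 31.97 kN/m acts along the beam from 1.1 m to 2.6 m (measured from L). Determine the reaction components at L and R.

L_x = 0, L_y = 38.51 kN, R_y = 59.44 kN

Resultant of the distributed load: 31.97 × 1.5 = 47.955 kN at 1.85 m from L.
ΣM about L: R_y·4.1 − 50·3.1 − (31.97·1.5)·1.85 = 0 → R_y = 243.71675/4.1 = 59.4431 ≈ 59.44 kN.
ΣF_y = 0: L_y + 59.4431 − 50 − 31.97·1.5 = 0 → L_y = 38.51 kN.
ΣF_x = 0: no horizontal applied forces, so L_x = 0.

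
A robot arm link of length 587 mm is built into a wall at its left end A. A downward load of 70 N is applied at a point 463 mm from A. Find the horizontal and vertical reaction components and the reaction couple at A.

A_x = 0, A_y = 70.00 N, M_A = 32410 N·mm

ΣF_x = 0: A_x = 0.
ΣF_y = 0: A_y − 70 = 0 → A_y = 70.00 N.
ΣM about A: M_A − 70·463 = 0 → M_A = 32410 N·mm.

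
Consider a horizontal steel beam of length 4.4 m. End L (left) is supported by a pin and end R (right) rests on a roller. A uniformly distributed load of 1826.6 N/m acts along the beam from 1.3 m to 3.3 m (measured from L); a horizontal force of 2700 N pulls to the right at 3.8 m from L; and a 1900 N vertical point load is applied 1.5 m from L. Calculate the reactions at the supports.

L_x = -2700 N, L_y = 2996 N, R_y = 2557 N

Resultant of the distributed load: 1826.6 × 2 = 3653.2 N at 2.3 m from L.
ΣM about L: R_y·4.4 − (1826.6·2)·2.3 − 1900·1.5 = 0 → R_y = 11252.36/4.4 = 2557.35 ≈ 2557 N.
ΣF_y = 0: L_y + 2557.35 − 1826.6·2 − 1900 = 0 → L_y = 2996 N.
ΣF_x = 0: L_x + 2700 = 0 → L_x = -2700 N.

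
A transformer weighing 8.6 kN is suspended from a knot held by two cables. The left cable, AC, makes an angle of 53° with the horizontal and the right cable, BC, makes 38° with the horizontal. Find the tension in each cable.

ΣF_x = 0: −T_AC·cos53° + T_BC·cos38° = 0 → T_BC = 0.763714·T_AC.
ΣF_y = 0: T_AC·sin53° + T_BC·sin38° = 8.6.
Substitute: T_AC·(0.798636 + 0.763714·0.615661) = 8.6 → T_AC = 6.77792 ≈ 6.778 kN.
Then T_BC = 0.763714 × 6.77792 = 5.176 kN.

T_AC = 6.778 kN, T_BC = 5.176 kN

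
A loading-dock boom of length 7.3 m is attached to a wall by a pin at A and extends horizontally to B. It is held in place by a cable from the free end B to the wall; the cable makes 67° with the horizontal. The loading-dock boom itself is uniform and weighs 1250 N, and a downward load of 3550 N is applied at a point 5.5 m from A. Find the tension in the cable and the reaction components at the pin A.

T = 3585 N, A_x = 1401 N, A_y = 1500 N

ΣM about A: T·sin67°·7.3 − 1250·3.65 − 3550·5.5 = 0 → T = 24087.5/(7.3·0.920505) = 3584.62 ≈ 3585 N.
ΣF_x = 0: A_x − T·cos67° = 0 → A_x = 3584.62 × 0.390731 = 1401 N.
ΣF_y = 0: A_y + T·sin67° − 1250 − 3550 = 0 → A_y = 4800 − 3584.62 × 0.920505 = 1500 N.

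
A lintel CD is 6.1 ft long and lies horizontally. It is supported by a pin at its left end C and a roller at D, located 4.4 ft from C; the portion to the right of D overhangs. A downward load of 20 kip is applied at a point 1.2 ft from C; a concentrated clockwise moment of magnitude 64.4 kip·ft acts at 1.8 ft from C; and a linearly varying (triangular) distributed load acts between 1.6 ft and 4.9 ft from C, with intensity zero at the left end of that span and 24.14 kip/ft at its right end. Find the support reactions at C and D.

Resultant of the triangular load: ½ × 24.14 × 3.3 = 39.831 kip, acting at 3.8 ft from C (one-third of the span from the peak).
Taking moments about C: D_y·4.4 − 20·1.2 − 64.4 − (½·24.14·3.3)·3.8 = 0 → D_y = 239.7578/4.4 = 54.4904 ≈ 54.49 kip.
ΣF_y = 0: C_y + 54.4904 − 20 − ½·24.14·3.3 = 0 → C_y = 5.341 kip.
ΣF_x = 0: no horizontal applied forces, so C_x = 0.

C_x = 0, C_y = 5.341 kip, D_y = 54.49 kip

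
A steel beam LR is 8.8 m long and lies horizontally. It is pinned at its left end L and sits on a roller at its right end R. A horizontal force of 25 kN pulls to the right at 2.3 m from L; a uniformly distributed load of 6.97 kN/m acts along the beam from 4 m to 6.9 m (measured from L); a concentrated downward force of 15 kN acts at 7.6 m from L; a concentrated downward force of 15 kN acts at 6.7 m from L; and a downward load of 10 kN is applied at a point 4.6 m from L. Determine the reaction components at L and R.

L_x = -25.00 kN, L_y = 18.09 kN, R_y = 42.12 kN

Resultant of the distributed load: 6.97 × 2.9 = 20.213 kN at 5.45 m from L.
ΣM about L: R_y·8.8 − (6.97·2.9)·5.45 − 15·7.6 − 15·6.7 − 10·4.6 = 0 → R_y = 370.66085/8.8 = 42.1206 ≈ 42.12 kN.
ΣF_y = 0: L_y + 42.1206 − 6.97·2.9 − 15 − 15 − 10 = 0 → L_y = 18.09 kN.
ΣF_x = 0: L_x + 25 = 0 → L_x = -25.00 kN.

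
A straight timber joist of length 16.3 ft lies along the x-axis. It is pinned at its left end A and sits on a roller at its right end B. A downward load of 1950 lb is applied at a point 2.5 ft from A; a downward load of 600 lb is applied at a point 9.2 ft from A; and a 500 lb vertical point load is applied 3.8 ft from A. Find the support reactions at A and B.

ΣM about A: B_y·16.3 − 1950·2.5 − 600·9.2 − 500·3.8 = 0 → B_y = 12295/16.3 = 754.294 ≈ 754.3 lb.
ΣF_y = 0: A_y + 754.294 − 1950 − 600 − 500 = 0 → A_y = 2296 lb.
ΣF_x = 0: no horizontal applied forces, so A_x = 0.

A_x = 0, A_y = 2296 lb, B_y = 754.3 lb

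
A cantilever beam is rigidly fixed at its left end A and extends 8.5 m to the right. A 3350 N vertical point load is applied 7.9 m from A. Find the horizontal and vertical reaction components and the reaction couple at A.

ΣF_x = 0: A_x = 0.
ΣF_y = 0: A_y − 3350 = 0 → A_y = 3350 N.
ΣM about A: M_A − 3350·7.9 = 0 → M_A = 26460 N·m.

A_x = 0, A_y = 3350 N, M_A = 26460 N·m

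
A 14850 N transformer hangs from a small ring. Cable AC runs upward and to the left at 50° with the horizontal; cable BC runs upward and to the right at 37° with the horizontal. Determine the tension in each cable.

ΣF_x = 0: −T_AC·cos50° + T_BC·cos37° = 0 → T_BC = 0.804857·T_AC.
ΣF_y = 0: T_AC·sin50° + T_BC·sin37° = 14850.
Substitute: T_AC·(0.766044 + 0.804857·0.601815) = 14850 → T_AC = 11876 ≈ 11880 N.
Then T_BC = 0.804857 × 11876 = 9558 N.

T_AC = 11880 N, T_BC = 9558 N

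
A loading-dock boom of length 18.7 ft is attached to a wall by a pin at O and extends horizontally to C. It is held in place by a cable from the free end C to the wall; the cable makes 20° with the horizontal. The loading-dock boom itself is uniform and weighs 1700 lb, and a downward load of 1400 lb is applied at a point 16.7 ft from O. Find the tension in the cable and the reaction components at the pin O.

ΣM about O: T·sin20°·18.7 − 1700·9.35 − 1400·16.7 = 0 → T = 39275/(18.7·0.34202) = 6140.77 ≈ 6141 lb.
ΣF_x = 0: O_x − T·cos20° = 0 → O_x = 6140.77 × 0.939693 = 5770 lb.
ΣF_y = 0: O_y + T·sin20° − 1700 − 1400 = 0 → O_y = 3100 − 6140.77 × 0.34202 = 999.7 lb.

T = 6141 lb, O_x = 5770 lb, O_y = 999.7 lb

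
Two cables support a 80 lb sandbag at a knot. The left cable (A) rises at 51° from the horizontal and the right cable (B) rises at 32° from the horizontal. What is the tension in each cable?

T_A = 68.35 lb, T_B = 50.72 lb

ΣF_x = 0: −T_A·cos51° + T_B·cos32° = 0 → T_B = 0.742081·T_A.
ΣF_y = 0: T_A·sin51° + T_B·sin32° = 80.
Substitute: T_A·(0.777146 + 0.742081·0.529919) = 80 → T_A = 68.3534 ≈ 68.35 lb.
Then T_B = 0.742081 × 68.3534 = 50.72 lb.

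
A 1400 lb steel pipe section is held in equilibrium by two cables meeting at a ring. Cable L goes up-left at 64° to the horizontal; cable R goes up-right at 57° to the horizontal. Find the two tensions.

T_L = 889.6 lb, T_R = 716.0 lb

ΣF_x = 0: −T_L·cos64° + T_R·cos57° = 0 → T_R = 0.804884·T_L.
ΣF_y = 0: T_L·sin64° + T_R·sin57° = 1400.
Substitute: T_L·(0.898794 + 0.804884·0.838671) = 1400 → T_L = 889.551 ≈ 889.6 lb.
Then T_R = 0.804884 × 889.551 = 716.0 lb.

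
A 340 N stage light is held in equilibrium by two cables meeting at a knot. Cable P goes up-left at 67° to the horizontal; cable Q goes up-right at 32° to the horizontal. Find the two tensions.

T_P = 291.9 N, T_Q = 134.5 N

ΣF_x = 0: −T_P·cos67° + T_Q·cos32° = 0 → T_Q = 0.460742·T_P.
ΣF_y = 0: T_P·sin67° + T_Q·sin32° = 340.
Substitute: T_P·(0.920505 + 0.460742·0.529919) = 340 → T_P = 291.93 ≈ 291.9 N.
Then T_Q = 0.460742 × 291.93 = 134.5 N.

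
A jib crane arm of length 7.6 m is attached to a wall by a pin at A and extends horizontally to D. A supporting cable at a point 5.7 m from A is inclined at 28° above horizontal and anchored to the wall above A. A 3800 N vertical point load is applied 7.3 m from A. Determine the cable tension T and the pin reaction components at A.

T = 10370 N, A_x = 9153 N, A_y = -1067 N

ΣM about A: T·sin28°·5.7 − 3800·7.3 = 0 → T = 27740/(5.7·0.469472) = 10366.3 ≈ 10370 N.
ΣF_x = 0: A_x − T·cos28° = 0 → A_x = 10366.3 × 0.882948 = 9153 N.
ΣF_y = 0: A_y + T·sin28° − 3800 = 0 → A_y = 3800 − 10366.3 × 0.469472 = -1067 N.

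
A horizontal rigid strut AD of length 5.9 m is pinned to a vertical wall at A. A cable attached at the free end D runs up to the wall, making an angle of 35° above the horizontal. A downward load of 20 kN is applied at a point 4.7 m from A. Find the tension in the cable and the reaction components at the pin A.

ΣM about A: T·sin35°·5.9 − 20·4.7 = 0 → T = 94/(5.9·0.573576) = 27.777 ≈ 27.78 kN.
ΣF_x = 0: A_x − T·cos35° = 0 → A_x = 27.777 × 0.819152 = 22.75 kN.
ΣF_y = 0: A_y + T·sin35° − 20 = 0 → A_y = 20 − 27.777 × 0.573576 = 4.068 kN.

T = 27.78 kN, A_x = 22.75 kN, A_y = 4.068 kN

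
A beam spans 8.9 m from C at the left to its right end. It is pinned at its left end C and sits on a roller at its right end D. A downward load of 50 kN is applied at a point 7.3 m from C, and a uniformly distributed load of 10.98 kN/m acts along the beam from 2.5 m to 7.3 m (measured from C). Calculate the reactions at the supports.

C_x = 0, C_y = 32.68 kN, D_y = 70.03 kN

Resultant of the distributed load: 10.98 × 4.8 = 52.704 kN at 4.9 m from C.
Moments about C: D_y·8.9 − 50·7.3 − (10.98·4.8)·4.9 = 0 → D_y = 623.2496/8.9 = 70.028 ≈ 70.03 kN.
ΣF_y = 0: C_y + 70.028 − 50 − 10.98·4.8 = 0 → C_y = 32.68 kN.
ΣF_x = 0: no horizontal applied forces, so C_x = 0.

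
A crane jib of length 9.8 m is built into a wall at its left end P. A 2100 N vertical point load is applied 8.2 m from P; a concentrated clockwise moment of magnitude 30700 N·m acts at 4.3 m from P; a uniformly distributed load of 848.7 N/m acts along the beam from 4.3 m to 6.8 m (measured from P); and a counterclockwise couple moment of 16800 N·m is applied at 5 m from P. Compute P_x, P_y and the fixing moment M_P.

P_x = 0, P_y = 4222 N, M_P = 42900 N·m

Resultant of the distributed load: 848.7 × 2.5 = 2121.75 N at 5.55 m from P.
ΣF_x = 0: P_x = 0.
ΣF_y = 0: P_y − 2100 − 848.7·2.5 = 0 → P_y = 4222 N.
ΣM about P: M_P − 2100·8.2 − 30700 − (848.7·2.5)·5.55 + 16800 = 0 → M_P = 42900 N·m.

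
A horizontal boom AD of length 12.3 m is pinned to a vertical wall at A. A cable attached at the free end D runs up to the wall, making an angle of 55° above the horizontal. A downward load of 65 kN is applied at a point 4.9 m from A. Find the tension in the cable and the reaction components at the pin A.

T = 31.61 kN, A_x = 18.13 kN, A_y = 39.11 kN

ΣM about A: T·sin55°·12.3 − 65·4.9 = 0 → T = 318.5/(12.3·0.819152) = 31.6111 ≈ 31.61 kN.
ΣF_x = 0: A_x − T·cos55° = 0 → A_x = 31.6111 × 0.573576 = 18.13 kN.
ΣF_y = 0: A_y + T·sin55° − 65 = 0 → A_y = 65 − 31.6111 × 0.819152 = 39.11 kN.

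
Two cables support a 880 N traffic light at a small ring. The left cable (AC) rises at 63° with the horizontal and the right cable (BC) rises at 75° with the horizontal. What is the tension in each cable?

T_AC = 340.4 N, T_BC = 597.1 N

ΣF_x = 0: −T_AC·cos63° + T_BC·cos75° = 0 → T_BC = 1.75408·T_AC.
ΣF_y = 0: T_AC·sin63° + T_BC·sin75° = 880.
Substitute: T_AC·(0.891007 + 1.75408·0.965926) = 880 → T_AC = 340.384 ≈ 340.4 N.
Then T_BC = 1.75408 × 340.384 = 597.1 N.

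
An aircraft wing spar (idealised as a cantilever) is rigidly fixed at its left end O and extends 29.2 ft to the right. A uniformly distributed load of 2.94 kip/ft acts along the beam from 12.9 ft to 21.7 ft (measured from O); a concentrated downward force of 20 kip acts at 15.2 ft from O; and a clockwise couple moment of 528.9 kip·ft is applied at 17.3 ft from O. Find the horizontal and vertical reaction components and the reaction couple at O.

Resultant of the distributed load: 2.94 × 8.8 = 25.872 kip at 17.3 ft from O.
ΣF_x = 0: O_x = 0.
ΣF_y = 0: O_y − 2.94·8.8 − 20 = 0 → O_y = 45.87 kip.
ΣM about O: M_O − (2.94·8.8)·17.3 − 20·15.2 − 528.9 = 0 → M_O = 1280 kip·ft.

O_x = 0, O_y = 45.87 kip, M_O = 1280 kip·ft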